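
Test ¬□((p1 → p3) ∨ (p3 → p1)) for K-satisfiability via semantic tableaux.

1. ¬□((p1 → p3) ∨ (p3 → p1)), 0
2. ¬((p1 → p3) ∨ (p3 → p1)), 1
3. ¬(p1 → p3), 1
4. ¬(p3 → p1), 1
5. p1, 1
6. ¬p3, 1
7. p3, 1
8. ¬p1, 1
Accessibility: 0R1
Branch closes: p3 and ¬p3 both at 1.
All branches of the tableau close; one closing branch shown above.

No, unsatisfiable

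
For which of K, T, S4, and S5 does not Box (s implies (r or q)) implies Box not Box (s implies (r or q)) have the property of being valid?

S5

S4-tableau for the negation not (not Box (s implies (r or q)) implies Box not Box (s implies (r or q))):
1. not (not Box (s implies (r or q)) implies Box not Box (s implies (r or q))), 0
2. not Box (s implies (r or q)), 0
3. not Box not Box (s implies (r or q)), 0
4. not (s implies (r or q)), 1
5. s, 1
6. not (r or q), 1
7. not r, 1
8. not q, 1
9. Box (s implies (r or q)), 2
10. s implies (r or q), 2
11. r or q, 2
12. q, 2
Accessibility: 0R0, 0R1, 0R2, 1R1, 2R2
Complete open branch: countermodel on an S4-frame, so not valid in S4, nor in K, T (the same frame is also a K-frame and a T-frame).
S5-tableau for the negation not (not Box (s implies (r or q)) implies Box not Box (s implies (r or q))):
1. not (not Box (s implies (r or q)) implies Box not Box (s implies (r or q))), 0
2. not Box (s implies (r or q)), 0
3. not Box not Box (s implies (r or q)), 0
4. not (s implies (r or q)), 1
5. s, 1
6. not (r or q), 1
7. not r, 1
8. not q, 1
9. Box (s implies (r or q)), 2
10. s implies (r or q), 0
11. s implies (r or q), 1
12. s implies (r or q), 2
13. r or q, 0
14. r or q, 1
15. r or q, 2
16. q, 0
17. q, 1
Accessibility: 0R0, 0R1, 0R2, 1R0, 1R1, 1R2, 2R0, 2R1, 2R2
Branch closes: q and not q both at 1.
Every branch closes (one shown): valid in S5.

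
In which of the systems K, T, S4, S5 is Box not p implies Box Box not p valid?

T-tableau for the negation not (Box not p implies Box Box not p):
1. not (Box not p implies Box Box not p), u
2. Box not p, u
3. not Box Box not p, u
4. not p, u
5. not Box not p, v
6. not p, v
7. p, w
Accessibility: uRu, uRv, vRv, vRw, wRw
Complete open branch: countermodel on a T-frame, so not valid in T, nor in K (the same frame is also a K-frame).
S4-tableau for the negation not (Box not p implies Box Box not p):
1. not (Box not p implies Box Box not p), u
2. Box not p, u
3. not Box Box not p, u
4. not p, u
5. not Box not p, v
6. not p, v
7. p, w
8. not p, w
Accessibility: uRu, uRv, uRw, vRv, vRw, wRw
Branch closes: p and not p both at w.
Every branch closes (one shown): valid in S4, hence also in S5 (every theorem of S4 is a theorem of S5).

S4, S5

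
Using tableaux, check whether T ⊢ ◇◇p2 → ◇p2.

Tableau for the negation ¬(◇◇p2 → ◇p2):
1. ¬(◇◇p2 → ◇p2), u
2. ◇◇p2, u
3. ¬◇p2, u
4. ¬p2, u
5. ◇p2, v
6. ¬p2, v
7. p2, w
Accessibility: uRu, uRv, vRv, vRw, wRw
The negation has an open branch (countermodel exists).

Not valid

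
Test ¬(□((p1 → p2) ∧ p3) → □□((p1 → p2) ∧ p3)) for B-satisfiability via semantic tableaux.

1. ¬(□((p1 → p2) ∧ p3) → □□((p1 → p2) ∧ p3)), u
2. □((p1 → p2) ∧ p3), u   [¬→-rule on 1]
3. ¬□□((p1 → p2) ∧ p3), u   [¬→-rule on 1]
4. (p1 → p2) ∧ p3, u   [□-rule on 2 via uRu]
5. p1 → p2, u   [∧-rule on 4]
6. p3, u   [∧-rule on 4]
7. p2, u   [→-rule on 5 (branches; this branch)]
8. ¬□((p1 → p2) ∧ p3), v   [¬□-rule on 3: fresh world v, uRv]
9. (p1 → p2) ∧ p3, v   [□-rule on 2 via uRv]
10. p1 → p2, v   [∧-rule on 9]
11. p3, v   [∧-rule on 9]
12. p2, v   [→-rule on 10 (branches; this branch)]
13. ¬((p1 → p2) ∧ p3), w   [¬□-rule on 8: fresh world w, vRw]
14. ¬p3, w   [¬∧-rule on 13 (branches; this branch)]
Accessibility: uRu, uRv, vRu, vRv, vRw, wRv, wRw

Satisfiable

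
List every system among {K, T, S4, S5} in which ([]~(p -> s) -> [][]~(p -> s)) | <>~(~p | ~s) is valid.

S4, S5

S4-tableau for the negation ~(([]~(p -> s) -> [][]~(p -> s)) | <>~(~p | ~s)):
1. ~(([]~(p -> s) -> [][]~(p -> s)) | <>~(~p | ~s)), u
2. ~([]~(p -> s) -> [][]~(p -> s)), u   [~|-rule on 1]
3. ~<>~(~p | ~s), u   [~|-rule on 1]
4. []~(p -> s), u   [~->-rule on 2]
5. ~[][]~(p -> s), u   [~->-rule on 2]
6. ~p | ~s, u   [~<>-rule on 3 via uRu]
7. ~(p -> s), u   [[]-rule on 4 via uRu]
8. p, u   [~->-rule on 7]
9. ~s, u   [~->-rule on 7]
10. ~[]~(p -> s), v   [~[]-rule on 5: fresh world v, uRv]
11. ~p | ~s, v   [~<>-rule on 3 via uRv]
12. ~(p -> s), v   [[]-rule on 4 via uRv]
13. p, v   [~->-rule on 12]
14. ~s, v   [~->-rule on 12]
15. p -> s, w   [~[]-rule on 10: fresh world w, vRw]
16. ~p | ~s, w   [~<>-rule on 3 via uRw]
17. ~(p -> s), w   [[]-rule on 4 via uRw]
18. p, w   [~->-rule on 17]
19. ~s, w   [~->-rule on 17]
20. s, w   [->-rule on 15 (branches; this branch)]
Accessibility: uRu, uRv, uRw, vRv, vRw, wRw
Branch closes: s and ~s both at w.
Every branch closes (one shown): valid in S4, hence also in S5 (every theorem of S4 is a theorem of S5).
T-tableau for the negation ~(([]~(p -> s) -> [][]~(p -> s)) | <>~(~p | ~s)):
1. ~(([]~(p -> s) -> [][]~(p -> s)) | <>~(~p | ~s)), u
2. ~([]~(p -> s) -> [][]~(p -> s)), u   [~|-rule on 1]
3. ~<>~(~p | ~s), u   [~|-rule on 1]
4. []~(p -> s), u   [~->-rule on 2]
5. ~[][]~(p -> s), u   [~->-rule on 2]
6. ~p | ~s, u   [~<>-rule on 3 via uRu]
7. ~(p -> s), u   [[]-rule on 4 via uRu]
8. p, u   [~->-rule on 7]
9. ~s, u   [~->-rule on 7]
10. ~[]~(p -> s), v   [~[]-rule on 5: fresh world v, uRv]
11. ~p | ~s, v   [~<>-rule on 3 via uRv]
12. ~(p -> s), v   [[]-rule on 4 via uRv]
13. p, v   [~->-rule on 12]
14. ~s, v   [~->-rule on 12]
15. p -> s, w   [~[]-rule on 10: fresh world w, vRw]
16. s, w   [->-rule on 15 (branches; this branch)]
Accessibility: uRu, uRv, vRv, vRw, wRw
Complete open branch: countermodel on a T-frame, so not valid in T, nor in K (the same frame is also a K-frame).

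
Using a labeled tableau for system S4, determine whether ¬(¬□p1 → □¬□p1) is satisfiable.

1. ¬(¬□p1 → □¬□p1), 0
2. ¬□p1, 0
3. ¬□¬□p1, 0
4. ¬p1, 1
5. □p1, 2
6. p1, 2
Accessibility: 0R0, 0R1, 0R2, 1R1, 2R2

Satisfiable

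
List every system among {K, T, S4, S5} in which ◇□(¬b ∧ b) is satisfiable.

T-tableau for the formula:
1. ◇□(¬b ∧ b), w0
2. □(¬b ∧ b), w1
3. ¬b ∧ b, w1
4. ¬b, w1
5. b, w1
Accessibility: w0Rw0, w0Rw1, w1Rw1
Branch closes: b and ¬b both at w1.
Every branch closes (one shown): unsatisfiable in T, hence also in S4, S5 (every S4/S5-frame is a T-frame).
K-tableau for the formula:
1. ◇□(¬b ∧ b), w0
2. □(¬b ∧ b), w1
Accessibility: w0Rw1
Complete open branch: satisfiable in K.

K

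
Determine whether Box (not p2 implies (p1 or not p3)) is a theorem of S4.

Invalid (countermodel exists)

Tableau for the negation not Box (not p2 implies (p1 or not p3)):
1. not Box (not p2 implies (p1 or not p3)), 0
2. not (not p2 implies (p1 or not p3)), 1
3. not p2, 1
4. not (p1 or not p3), 1
5. not p1, 1
6. p3, 1
Accessibility: 0R0, 0R1, 1R1
The negation has an open branch (countermodel exists).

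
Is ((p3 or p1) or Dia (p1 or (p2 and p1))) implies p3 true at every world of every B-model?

Invalid (countermodel exists)

Tableau for the negation not (((p3 or p1) or Dia (p1 or (p2 and p1))) implies p3):
1. not (((p3 or p1) or Dia (p1 or (p2 and p1))) implies p3), w0
2. (p3 or p1) or Dia (p1 or (p2 and p1)), w0   [neg-implies-rule on 1]
3. not p3, w0   [neg-implies-rule on 1]
4. Dia (p1 or (p2 and p1)), w0   [or-rule on 2 (branches; this branch)]
5. p1 or (p2 and p1), w1   [Dia-rule on 4: fresh world w1, w0Rw1]
6. p2 and p1, w1   [or-rule on 5 (branches; this branch)]
7. p2, w1   [and-rule on 6]
8. p1, w1   [and-rule on 6]
Accessibility: w0Rw0, w0Rw1, w1Rw0, w1Rw1
The negation has an open branch (countermodel exists).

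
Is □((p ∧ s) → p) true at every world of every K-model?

Tableau for the negation ¬□((p ∧ s) → p):
1. ¬□((p ∧ s) → p), w0
2. ¬((p ∧ s) → p), w1   [¬□-rule on 1: fresh world w1, w0Rw1]
3. p ∧ s, w1   [¬→-rule on 2]
4. ¬p, w1   [¬→-rule on 2]
5. p, w1   [∧-rule on 3]
6. s, w1   [∧-rule on 3]
Accessibility: w0Rw1
Branch closes: p and ¬p both at w1.
All branches of the negation close; one closing branch shown above.

Valid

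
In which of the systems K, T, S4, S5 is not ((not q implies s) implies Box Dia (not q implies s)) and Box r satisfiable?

S5-tableau for the formula:
1. not ((not q implies s) implies Box Dia (not q implies s)) and Box r, u
2. not ((not q implies s) implies Box Dia (not q implies s)), u
3. Box r, u
4. not q implies s, u
5. not Box Dia (not q implies s), u
6. r, u
7. s, u
8. not Dia (not q implies s), v
9. r, v
10. not (not q implies s), u
11. not q, u
12. not s, u
Accessibility: uRu, uRv, vRu, vRv
Branch closes: s and not s both at u.
Every branch closes (one shown): unsatisfiable in S5.
S4-tableau for the formula:
1. not ((not q implies s) implies Box Dia (not q implies s)) and Box r, u
2. not ((not q implies s) implies Box Dia (not q implies s)), u
3. Box r, u
4. not q implies s, u
5. not Box Dia (not q implies s), u
6. r, u
7. s, u
8. not Dia (not q implies s), v
9. r, v
10. not (not q implies s), v
11. not q, v
12. not s, v
Accessibility: uRu, uRv, vRv
Complete open branch: satisfiable in S4, hence also in K, T (this S4-model is also a K-model and a T-model).

K, T, S4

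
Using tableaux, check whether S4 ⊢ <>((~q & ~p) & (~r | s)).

No, not valid

Tableau for the negation ~<>((~q & ~p) & (~r | s)):
1. ~<>((~q & ~p) & (~r | s)), u
2. ~((~q & ~p) & (~r | s)), u
3. ~(~r | s), u
4. r, u
5. ~s, u
Accessibility: uRu
The negation has an open branch (countermodel exists).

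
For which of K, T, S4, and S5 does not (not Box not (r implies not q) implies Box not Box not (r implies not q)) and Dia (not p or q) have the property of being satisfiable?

S5-tableau for the formula:
1. not (not Box not (r implies not q) implies Box not Box not (r implies not q)) and Dia (not p or q), w0
2. not (not Box not (r implies not q) implies Box not Box not (r implies not q)), w0
3. Dia (not p or q), w0
4. not Box not (r implies not q), w0
5. not Box not Box not (r implies not q), w0
6. not p or q, w1
7. q, w1
8. r implies not q, w2
9. not q, w2
10. Box not (r implies not q), w3
11. not (r implies not q), w0
12. r, w0
13. q, w0
14. not (r implies not q), w1
15. r, w1
16. not (r implies not q), w2
17. r, w2
18. q, w2
Accessibility: w0Rw0, w0Rw1, w0Rw2, w0Rw3, w1Rw0, w1Rw1, w1Rw2, w1Rw3, w2Rw0, w2Rw1, w2Rw2, w2Rw3, w3Rw0, w3Rw1, w3Rw2, w3Rw3
Branch closes: q and not q both at w2.
Every branch closes (one shown): unsatisfiable in S5.
S4-tableau for the formula:
1. not (not Box not (r implies not q) implies Box not Box not (r implies not q)) and Dia (not p or q), w0
2. not (not Box not (r implies not q) implies Box not Box not (r implies not q)), w0
3. Dia (not p or q), w0
4. not Box not (r implies not q), w0
5. not Box not Box not (r implies not q), w0
6. not p or q, w1
7. q, w1
8. r implies not q, w2
9. not q, w2
10. Box not (r implies not q), w3
11. not (r implies not q), w3
12. r, w3
13. q, w3
Accessibility: w0Rw0, w0Rw1, w0Rw2, w0Rw3, w1Rw1, w2Rw2, w3Rw3
Complete open branch: satisfiable in S4, hence also in K, T (this S4-model is also a K-model and a T-model).

K, T, S4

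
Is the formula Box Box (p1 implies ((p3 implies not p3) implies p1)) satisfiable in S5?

1. Box Box (p1 implies ((p3 implies not p3) implies p1)), u
2. Box (p1 implies ((p3 implies not p3) implies p1)), u
3. p1 implies ((p3 implies not p3) implies p1), u
4. (p3 implies not p3) implies p1, u
5. p1, u
Accessibility: uRu

Yes, satisfiable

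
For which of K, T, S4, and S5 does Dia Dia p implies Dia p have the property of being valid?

S4-tableau for the negation not (Dia Dia p implies Dia p):
1. not (Dia Dia p implies Dia p), w0
2. Dia Dia p, w0   [neg-implies-rule on 1]
3. not Dia p, w0   [neg-implies-rule on 1]
4. not p, w0   [neg-Dia-rule on 3 via w0Rw0]
5. Dia p, w1   [Dia-rule on 2: fresh world w1, w0Rw1]
6. not p, w1   [neg-Dia-rule on 3 via w0Rw1]
7. p, w2   [Dia-rule on 5: fresh world w2, w1Rw2]
8. not p, w2   [neg-Dia-rule on 3 via w0Rw2]
Accessibility: w0Rw0, w0Rw1, w0Rw2, w1Rw1, w1Rw2, w2Rw2
Branch closes: p and not p both at w2.
Every branch closes (one shown): valid in S4, hence also in S5 (every theorem of S4 is a theorem of S5).
T-tableau for the negation not (Dia Dia p implies Dia p):
1. not (Dia Dia p implies Dia p), w0
2. Dia Dia p, w0   [neg-implies-rule on 1]
3. not Dia p, w0   [neg-implies-rule on 1]
4. not p, w0   [neg-Dia-rule on 3 via w0Rw0]
5. Dia p, w1   [Dia-rule on 2: fresh world w1, w0Rw1]
6. not p, w1   [neg-Dia-rule on 3 via w0Rw1]
7. p, w2   [Dia-rule on 5: fresh world w2, w1Rw2]
Accessibility: w0Rw0, w0Rw1, w1Rw1, w1Rw2, w2Rw2
Complete open branch: countermodel on a T-frame, so not valid in T, nor in K (the same frame is also a K-frame).

S4, S5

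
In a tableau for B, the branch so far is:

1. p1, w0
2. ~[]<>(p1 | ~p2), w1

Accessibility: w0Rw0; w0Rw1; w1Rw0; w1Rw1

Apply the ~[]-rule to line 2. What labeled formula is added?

a fresh world w2 with w1Rw2, and ~<>(p1 | ~p2) at w2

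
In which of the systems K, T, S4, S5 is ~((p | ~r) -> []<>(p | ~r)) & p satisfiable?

S4-tableau for the formula:
1. ~((p | ~r) -> []<>(p | ~r)) & p, u
2. ~((p | ~r) -> []<>(p | ~r)), u   [&-rule on 1]
3. p, u   [&-rule on 1]
4. p | ~r, u   [~->-rule on 2]
5. ~[]<>(p | ~r), u   [~->-rule on 2]
6. ~r, u   [|-rule on 4 (branches; this branch)]
7. ~<>(p | ~r), v   [~[]-rule on 5: fresh world v, uRv]
8. ~(p | ~r), v   [~<>-rule on 7 via vRv]
9. ~p, v   [~|-rule on 8]
10. r, v   [~|-rule on 8]
Accessibility: uRu, uRv, vRv
Complete open branch: satisfiable in S4, hence also in K, T (this S4-model is also a K-model and a T-model).
S5-tableau for the formula:
1. ~((p | ~r) -> []<>(p | ~r)) & p, u
2. ~((p | ~r) -> []<>(p | ~r)), u   [&-rule on 1]
3. p, u   [&-rule on 1]
4. p | ~r, u   [~->-rule on 2]
5. ~[]<>(p | ~r), u   [~->-rule on 2]
6. ~r, u   [|-rule on 4 (branches; this branch)]
7. ~<>(p | ~r), v   [~[]-rule on 5: fresh world v, uRv]
8. ~(p | ~r), u   [~<>-rule on 7 via vRu]
9. ~p, u   [~|-rule on 8]
10. r, u   [~|-rule on 8]
Accessibility: uRu, uRv, vRu, vRv
Branch closes: p and ~p both at u.
Every branch closes (one shown): unsatisfiable in S5.

K, T, S4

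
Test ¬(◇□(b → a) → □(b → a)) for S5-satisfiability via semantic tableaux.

No, unsatisfiable

1. ¬(◇□(b → a) → □(b → a)), 0
2. ◇□(b → a), 0
3. ¬□(b → a), 0
4. □(b → a), 1
5. b → a, 0
6. b → a, 1
7. a, 0
8. a, 1
9. ¬(b → a), 2
10. b, 2
11. ¬a, 2
12. b → a, 2
13. a, 2
Accessibility: 0R0, 0R1, 0R2, 1R0, 1R1, 1R2, 2R0, 2R1, 2R2
Branch closes: a and ¬a both at 2.
All branches of the tableau close; one closing branch shown above.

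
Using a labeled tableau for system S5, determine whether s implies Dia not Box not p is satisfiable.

1. s implies Dia not Box not p, u
2. Dia not Box not p, u   [implies-rule on 1 (branches; this branch)]
3. not Box not p, v   [Dia-rule on 2: fresh world v, uRv]
4. p, w   [neg-Box-rule on 3: fresh world w, vRw]
Accessibility: uRu, uRv, uRw, vRu, vRv, vRw, wRu, wRv, wRw

Satisfiable (open branch found)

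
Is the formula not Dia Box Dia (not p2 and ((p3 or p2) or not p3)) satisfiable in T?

Satisfiable (open branch found)

1. not Dia Box Dia (not p2 and ((p3 or p2) or not p3)), w0
2. not Box Dia (not p2 and ((p3 or p2) or not p3)), w0
3. not Dia (not p2 and ((p3 or p2) or not p3)), w1
4. not Box Dia (not p2 and ((p3 or p2) or not p3)), w1
5. not (not p2 and ((p3 or p2) or not p3)), w1
6. p2, w1
7. not Dia (not p2 and ((p3 or p2) or not p3)), w2
8. not (not p2 and ((p3 or p2) or not p3)), w2
9. p2, w2
Accessibility: w0Rw0, w0Rw1, w1Rw1, w1Rw2, w2Rw2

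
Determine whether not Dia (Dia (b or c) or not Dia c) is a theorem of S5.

Invalid (countermodel exists)

Tableau for the negation Dia (Dia (b or c) or not Dia c):
1. Dia (Dia (b or c) or not Dia c), 0
2. Dia (b or c) or not Dia c, 1   [Dia-rule on 1: fresh world 1, 0R1]
3. not Dia c, 1   [or-rule on 2 (branches; this branch)]
4. not c, 0   [neg-Dia-rule on 3 via 1R0]
5. not c, 1   [neg-Dia-rule on 3 via 1R1]
Accessibility: 0R0, 0R1, 1R0, 1R1
The negation has an open branch (countermodel exists).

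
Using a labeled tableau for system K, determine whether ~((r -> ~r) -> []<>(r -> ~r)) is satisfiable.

1. ~((r -> ~r) -> []<>(r -> ~r)), 0
2. r -> ~r, 0
3. ~[]<>(r -> ~r), 0
4. ~r, 0
5. ~<>(r -> ~r), 1
Accessibility: 0R1

Satisfiable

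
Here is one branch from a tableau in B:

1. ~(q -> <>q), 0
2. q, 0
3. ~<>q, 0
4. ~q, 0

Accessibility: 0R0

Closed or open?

Both q and ~q appear at 0.

Closed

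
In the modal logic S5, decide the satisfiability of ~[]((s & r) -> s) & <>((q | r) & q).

Unsatisfiable

1. ~[]((s & r) -> s) & <>((q | r) & q), w0
2. ~[]((s & r) -> s), w0
3. <>((q | r) & q), w0
4. ~((s & r) -> s), w1
5. s & r, w1
6. ~s, w1
7. s, w1
8. r, w1
Accessibility: w0Rw0, w0Rw1, w1Rw0, w1Rw1
Branch closes: s and ~s both at w1.
(One branch shown.) All branches close.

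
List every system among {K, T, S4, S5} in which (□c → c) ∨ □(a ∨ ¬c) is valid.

K-tableau for the negation ¬((□c → c) ∨ □(a ∨ ¬c)):
1. ¬((□c → c) ∨ □(a ∨ ¬c)), 0
2. ¬(□c → c), 0
3. ¬□(a ∨ ¬c), 0
4. □c, 0
5. ¬c, 0
6. ¬(a ∨ ¬c), 1
7. ¬a, 1
8. c, 1
Accessibility: 0R1
Complete open branch: countermodel on a K-frame, so not valid in K.
T-tableau for the negation ¬((□c → c) ∨ □(a ∨ ¬c)):
1. ¬((□c → c) ∨ □(a ∨ ¬c)), 0
2. ¬(□c → c), 0
3. ¬□(a ∨ ¬c), 0
4. □c, 0
5. ¬c, 0
6. c, 0
Accessibility: 0R0
Branch closes: c and ¬c both at 0.
Every branch closes (one shown): valid in T, hence also in S4, S5 (every theorem of T is a theorem of S4 and S5).

T, S4, S5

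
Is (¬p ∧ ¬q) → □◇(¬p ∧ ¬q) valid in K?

Tableau for the negation ¬((¬p ∧ ¬q) → □◇(¬p ∧ ¬q)):
1. ¬((¬p ∧ ¬q) → □◇(¬p ∧ ¬q)), w0
2. ¬p ∧ ¬q, w0   [¬→-rule on 1]
3. ¬□◇(¬p ∧ ¬q), w0   [¬→-rule on 1]
4. ¬p, w0   [∧-rule on 2]
5. ¬q, w0   [∧-rule on 2]
6. ¬◇(¬p ∧ ¬q), w1   [¬□-rule on 3: fresh world w1, w0Rw1]
Accessibility: w0Rw1
The negation has an open branch (countermodel exists).

Invalid (countermodel exists)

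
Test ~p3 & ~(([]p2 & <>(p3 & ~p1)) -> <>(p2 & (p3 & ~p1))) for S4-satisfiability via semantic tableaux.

1. ~p3 & ~(([]p2 & <>(p3 & ~p1)) -> <>(p2 & (p3 & ~p1))), w0
2. ~p3, w0
3. ~(([]p2 & <>(p3 & ~p1)) -> <>(p2 & (p3 & ~p1))), w0
4. []p2 & <>(p3 & ~p1), w0
5. ~<>(p2 & (p3 & ~p1)), w0
6. []p2, w0
7. <>(p3 & ~p1), w0
8. ~(p2 & (p3 & ~p1)), w0
9. p2, w0
10. ~(p3 & ~p1), w0
11. p1, w0
12. p3 & ~p1, w1
13. p3, w1
14. ~p1, w1
15. ~(p2 & (p3 & ~p1)), w1
16. p2, w1
17. ~(p3 & ~p1), w1
18. p1, w1
Accessibility: w0Rw0, w0Rw1, w1Rw1
Branch closes: p1 and ~p1 both at w1.
(One branch shown.) All branches close.

Unsatisfiable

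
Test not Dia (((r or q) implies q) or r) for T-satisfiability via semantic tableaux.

Unsatisfiable

1. not Dia (((r or q) implies q) or r), w0
2. not (((r or q) implies q) or r), w0
3. not ((r or q) implies q), w0
4. not r, w0
5. r or q, w0
6. not q, w0
7. q, w0
Accessibility: w0Rw0
Branch closes: q and not q both at w0.
All branches of the tableau close; one closing branch shown above.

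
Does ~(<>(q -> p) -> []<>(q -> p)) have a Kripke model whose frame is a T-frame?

1. ~(<>(q -> p) -> []<>(q -> p)), w0
2. <>(q -> p), w0
3. ~[]<>(q -> p), w0
4. q -> p, w1
5. p, w1
6. ~<>(q -> p), w2
7. ~(q -> p), w2
8. q, w2
9. ~p, w2
Accessibility: w0Rw0, w0Rw1, w0Rw2, w1Rw1, w2Rw2

Satisfiable (open branch found)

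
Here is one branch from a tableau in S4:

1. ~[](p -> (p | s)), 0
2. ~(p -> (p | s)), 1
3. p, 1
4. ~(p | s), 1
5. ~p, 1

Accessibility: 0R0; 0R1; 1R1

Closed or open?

Both p and ~p appear at 1.

Yes, closed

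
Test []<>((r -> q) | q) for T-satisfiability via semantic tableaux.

Yes, satisfiable

1. []<>((r -> q) | q), u
2. <>((r -> q) | q), u
3. (r -> q) | q, v
4. <>((r -> q) | q), v
5. q, v
6. (r -> q) | q, w
7. q, w
Accessibility: uRu, uRv, vRv, vRw, wRw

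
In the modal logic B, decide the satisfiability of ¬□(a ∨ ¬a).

Unsatisfiable (every branch closes)

1. ¬□(a ∨ ¬a), u
2. ¬(a ∨ ¬a), v
3. ¬a, v
4. a, v
Accessibility: uRu, uRv, vRu, vRv
Branch closes: a and ¬a both at v.
(One branch shown.) All branches close.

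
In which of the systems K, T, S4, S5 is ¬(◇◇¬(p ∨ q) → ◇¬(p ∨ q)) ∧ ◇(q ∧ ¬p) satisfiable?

S4-tableau for the formula:
1. ¬(◇◇¬(p ∨ q) → ◇¬(p ∨ q)) ∧ ◇(q ∧ ¬p), w0
2. ¬(◇◇¬(p ∨ q) → ◇¬(p ∨ q)), w0   [∧-rule on 1]
3. ◇(q ∧ ¬p), w0   [∧-rule on 1]
4. ◇◇¬(p ∨ q), w0   [¬→-rule on 2]
5. ¬◇¬(p ∨ q), w0   [¬→-rule on 2]
6. p ∨ q, w0   [¬◇-rule on 5 via w0Rw0]
7. q, w0   [∨-rule on 6 (branches; this branch)]
8. q ∧ ¬p, w1   [◇-rule on 3: fresh world w1, w0Rw1]
9. q, w1   [∧-rule on 8]
10. ¬p, w1   [∧-rule on 8]
11. p ∨ q, w1   [¬◇-rule on 5 via w0Rw1]
12. ◇¬(p ∨ q), w2   [◇-rule on 4: fresh world w2, w0Rw2]
13. p ∨ q, w2   [¬◇-rule on 5 via w0Rw2]
14. q, w2   [∨-rule on 13 (branches; this branch)]
15. ¬(p ∨ q), w3   [◇-rule on 12: fresh world w3, w2Rw3]
16. ¬p, w3   [¬∨-rule on 15]
17. ¬q, w3   [¬∨-rule on 15]
18. p ∨ q, w3   [¬◇-rule on 5 via w0Rw3]
19. q, w3   [∨-rule on 18 (branches; this branch)]
Accessibility: w0Rw0, w0Rw1, w0Rw2, w0Rw3, w1Rw1, w2Rw2, w2Rw3, w3Rw3
Branch closes: q and ¬q both at w3.
Every branch closes (one shown): unsatisfiable in S4, hence also in S5 (every S5-frame is an S4-frame).
T-tableau for the formula:
1. ¬(◇◇¬(p ∨ q) → ◇¬(p ∨ q)) ∧ ◇(q ∧ ¬p), w0
2. ¬(◇◇¬(p ∨ q) → ◇¬(p ∨ q)), w0   [∧-rule on 1]
3. ◇(q ∧ ¬p), w0   [∧-rule on 1]
4. ◇◇¬(p ∨ q), w0   [¬→-rule on 2]
5. ¬◇¬(p ∨ q), w0   [¬→-rule on 2]
6. p ∨ q, w0   [¬◇-rule on 5 via w0Rw0]
7. q, w0   [∨-rule on 6 (branches; this branch)]
8. q ∧ ¬p, w1   [◇-rule on 3: fresh world w1, w0Rw1]
9. q, w1   [∧-rule on 8]
10. ¬p, w1   [∧-rule on 8]
11. p ∨ q, w1   [¬◇-rule on 5 via w0Rw1]
12. ◇¬(p ∨ q), w2   [◇-rule on 4: fresh world w2, w0Rw2]
13. p ∨ q, w2   [¬◇-rule on 5 via w0Rw2]
14. q, w2   [∨-rule on 13 (branches; this branch)]
15. ¬(p ∨ q), w3   [◇-rule on 12: fresh world w3, w2Rw3]
16. ¬p, w3   [¬∨-rule on 15]
17. ¬q, w3   [¬∨-rule on 15]
Accessibility: w0Rw0, w0Rw1, w0Rw2, w1Rw1, w2Rw2, w2Rw3, w3Rw3
Complete open branch: satisfiable in T, hence also in K (this T-model is also a K-model).

K, T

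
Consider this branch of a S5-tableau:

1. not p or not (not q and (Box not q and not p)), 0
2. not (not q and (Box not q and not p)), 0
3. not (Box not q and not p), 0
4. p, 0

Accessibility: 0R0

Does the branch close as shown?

Open

There is no literal clash: for every atom and world, at most one sign appears.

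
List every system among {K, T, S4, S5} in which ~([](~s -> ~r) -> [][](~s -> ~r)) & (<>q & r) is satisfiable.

T-tableau for the formula:
1. ~([](~s -> ~r) -> [][](~s -> ~r)) & (<>q & r), w0
2. ~([](~s -> ~r) -> [][](~s -> ~r)), w0
3. <>q & r, w0
4. [](~s -> ~r), w0
5. ~[][](~s -> ~r), w0
6. <>q, w0
7. r, w0
8. ~s -> ~r, w0
9. s, w0
10. ~[](~s -> ~r), w1
11. ~s -> ~r, w1
12. ~r, w1
13. q, w2
14. ~s -> ~r, w2
15. ~r, w2
16. ~(~s -> ~r), w3
17. ~s, w3
18. r, w3
Accessibility: w0Rw0, w0Rw1, w0Rw2, w1Rw1, w1Rw3, w2Rw2, w3Rw3
Complete open branch: satisfiable in T, hence also in K (this T-model is also a K-model).
S4-tableau for the formula:
1. ~([](~s -> ~r) -> [][](~s -> ~r)) & (<>q & r), w0
2. ~([](~s -> ~r) -> [][](~s -> ~r)), w0
3. <>q & r, w0
4. [](~s -> ~r), w0
5. ~[][](~s -> ~r), w0
6. <>q, w0
7. r, w0
8. ~s -> ~r, w0
9. s, w0
10. ~[](~s -> ~r), w1
11. ~s -> ~r, w1
12. ~r, w1
13. q, w2
14. ~s -> ~r, w2
15. ~r, w2
16. ~(~s -> ~r), w3
17. ~s, w3
18. r, w3
19. ~s -> ~r, w3
20. ~r, w3
Accessibility: w0Rw0, w0Rw1, w0Rw2, w0Rw3, w1Rw1, w1Rw3, w2Rw2, w3Rw3
Branch closes: r and ~r both at w3.
Every branch closes (one shown): unsatisfiable in S4, hence also in S5 (every S5-frame is an S4-frame).

K, T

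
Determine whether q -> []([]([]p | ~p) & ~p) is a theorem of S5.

Invalid (countermodel exists)

Tableau for the negation ~(q -> []([]([]p | ~p) & ~p)):
1. ~(q -> []([]([]p | ~p) & ~p)), u
2. q, u
3. ~[]([]([]p | ~p) & ~p), u
4. ~([]([]p | ~p) & ~p), v
5. p, v
Accessibility: uRu, uRv, vRu, vRv
The negation has an open branch (countermodel exists).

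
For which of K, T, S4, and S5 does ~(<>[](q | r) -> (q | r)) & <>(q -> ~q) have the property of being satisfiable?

K, T, S4

S5-tableau for the formula:
1. ~(<>[](q | r) -> (q | r)) & <>(q -> ~q), w0
2. ~(<>[](q | r) -> (q | r)), w0
3. <>(q -> ~q), w0
4. <>[](q | r), w0
5. ~(q | r), w0
6. ~q, w0
7. ~r, w0
8. q -> ~q, w1
9. ~q, w1
10. [](q | r), w2
11. q | r, w0
12. q | r, w1
13. q | r, w2
14. r, w0
Accessibility: w0Rw0, w0Rw1, w0Rw2, w1Rw0, w1Rw1, w1Rw2, w2Rw0, w2Rw1, w2Rw2
Branch closes: r and ~r both at w0.
Every branch closes (one shown): unsatisfiable in S5.
S4-tableau for the formula:
1. ~(<>[](q | r) -> (q | r)) & <>(q -> ~q), w0
2. ~(<>[](q | r) -> (q | r)), w0
3. <>(q -> ~q), w0
4. <>[](q | r), w0
5. ~(q | r), w0
6. ~q, w0
7. ~r, w0
8. q -> ~q, w1
9. ~q, w1
10. [](q | r), w2
11. q | r, w2
12. r, w2
Accessibility: w0Rw0, w0Rw1, w0Rw2, w1Rw1, w2Rw2
Complete open branch: satisfiable in S4, hence also in K, T (this S4-model is also a K-model and a T-model).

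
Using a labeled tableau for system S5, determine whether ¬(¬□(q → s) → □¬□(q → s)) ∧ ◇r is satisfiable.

Unsatisfiable

1. ¬(¬□(q → s) → □¬□(q → s)) ∧ ◇r, u
2. ¬(¬□(q → s) → □¬□(q → s)), u   [∧-rule on 1]
3. ◇r, u   [∧-rule on 1]
4. ¬□(q → s), u   [¬→-rule on 2]
5. ¬□¬□(q → s), u   [¬→-rule on 2]
6. r, v   [◇-rule on 3: fresh world v, uRv]
7. ¬(q → s), w   [¬□-rule on 4: fresh world w, uRw]
8. q, w   [¬→-rule on 7]
9. ¬s, w   [¬→-rule on 7]
10. □(q → s), x   [¬□-rule on 5: fresh world x, uRx]
11. q → s, u   [□-rule on 10 via xRu]
12. q → s, v   [□-rule on 10 via xRv]
13. q → s, w   [□-rule on 10 via xRw]
14. q → s, x   [□-rule on 10 via xRx]
15. s, u   [→-rule on 11 (branches; this branch)]
16. s, v   [→-rule on 12 (branches; this branch)]
17. s, w   [→-rule on 13 (branches; this branch)]
Accessibility: uRu, uRv, uRw, uRx, vRu, vRv, vRw, vRx, wRu, wRv, wRw, wRx, xRu, xRv, xRw, xRx
Branch closes: s and ¬s both at w.
All branches of the tableau close; one closing branch shown above.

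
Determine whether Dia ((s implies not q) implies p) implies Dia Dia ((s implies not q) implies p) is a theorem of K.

Tableau for the negation not (Dia ((s implies not q) implies p) implies Dia Dia ((s implies not q) implies p)):
1. not (Dia ((s implies not q) implies p) implies Dia Dia ((s implies not q) implies p)), 0
2. Dia ((s implies not q) implies p), 0
3. not Dia Dia ((s implies not q) implies p), 0
4. (s implies not q) implies p, 1
5. not Dia ((s implies not q) implies p), 1
6. p, 1
Accessibility: 0R1
The negation has an open branch (countermodel exists).

No, not valid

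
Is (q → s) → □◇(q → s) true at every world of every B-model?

Yes, valid

Tableau for the negation ¬((q → s) → □◇(q → s)):
1. ¬((q → s) → □◇(q → s)), w0
2. q → s, w0
3. ¬□◇(q → s), w0
4. s, w0
5. ¬◇(q → s), w1
6. ¬(q → s), w0
7. q, w0
8. ¬s, w0
Accessibility: w0Rw0, w0Rw1, w1Rw0, w1Rw1
Branch closes: s and ¬s both at w0.
All branches of the negation close; one closing branch shown above.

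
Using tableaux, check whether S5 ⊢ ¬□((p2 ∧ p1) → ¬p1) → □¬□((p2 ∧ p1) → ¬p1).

Tableau for the negation ¬(¬□((p2 ∧ p1) → ¬p1) → □¬□((p2 ∧ p1) → ¬p1)):
1. ¬(¬□((p2 ∧ p1) → ¬p1) → □¬□((p2 ∧ p1) → ¬p1)), u
2. ¬□((p2 ∧ p1) → ¬p1), u
3. ¬□¬□((p2 ∧ p1) → ¬p1), u
4. ¬((p2 ∧ p1) → ¬p1), v
5. p2 ∧ p1, v
6. p1, v
7. p2, v
8. □((p2 ∧ p1) → ¬p1), w
9. (p2 ∧ p1) → ¬p1, u
10. (p2 ∧ p1) → ¬p1, v
11. (p2 ∧ p1) → ¬p1, w
12. ¬(p2 ∧ p1), u
13. ¬(p2 ∧ p1), v
14. ¬p1, w
15. ¬p1, u
16. ¬p1, v
Accessibility: uRu, uRv, uRw, vRu, vRv, vRw, wRu, wRv, wRw
Branch closes: p1 and ¬p1 both at v.
Every branch of the negation's tableau closes; the branch above is one of them.

Yes, valid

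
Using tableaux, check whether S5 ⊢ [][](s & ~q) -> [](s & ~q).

Valid in S5

Tableau for the negation ~([][](s & ~q) -> [](s & ~q)):
1. ~([][](s & ~q) -> [](s & ~q)), w0
2. [][](s & ~q), w0   [~->-rule on 1]
3. ~[](s & ~q), w0   [~->-rule on 1]
4. [](s & ~q), w0   [[]-rule on 2 via w0Rw0]
5. s & ~q, w0   [[]-rule on 4 via w0Rw0]
6. s, w0   [&-rule on 5]
7. ~q, w0   [&-rule on 5]
8. ~(s & ~q), w1   [~[]-rule on 3: fresh world w1, w0Rw1]
9. [](s & ~q), w1   [[]-rule on 2 via w0Rw1]
10. s & ~q, w1   [[]-rule on 4 via w0Rw1]
11. s, w1   [&-rule on 10]
12. ~q, w1   [&-rule on 10]
13. q, w1   [~&-rule on 8 (branches; this branch)]
Accessibility: w0Rw0, w0Rw1, w1Rw0, w1Rw1
Branch closes: q and ~q both at w1.
Every branch of the negation's tableau closes; the branch above is one of them.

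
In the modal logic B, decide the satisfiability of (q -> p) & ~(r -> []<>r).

1. (q -> p) & ~(r -> []<>r), u
2. q -> p, u
3. ~(r -> []<>r), u
4. r, u
5. ~[]<>r, u
6. p, u
7. ~<>r, v
8. ~r, u
Accessibility: uRu, uRv, vRu, vRv
Branch closes: r and ~r both at u.
(One branch shown.) All branches close.

No, unsatisfiable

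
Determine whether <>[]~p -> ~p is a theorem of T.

Tableau for the negation ~(<>[]~p -> ~p):
1. ~(<>[]~p -> ~p), u
2. <>[]~p, u
3. p, u
4. []~p, v
5. ~p, v
Accessibility: uRu, uRv, vRv
The negation has an open branch (countermodel exists).

No, not valid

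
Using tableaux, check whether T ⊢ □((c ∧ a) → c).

Tableau for the negation ¬□((c ∧ a) → c):
1. ¬□((c ∧ a) → c), w0
2. ¬((c ∧ a) → c), w1   [¬□-rule on 1: fresh world w1, w0Rw1]
3. c ∧ a, w1   [¬→-rule on 2]
4. ¬c, w1   [¬→-rule on 2]
5. c, w1   [∧-rule on 3]
6. a, w1   [∧-rule on 3]
Accessibility: w0Rw0, w0Rw1, w1Rw1
Branch closes: c and ¬c both at w1.
Every branch of the negation's tableau closes; the branch above is one of them.

Yes, valid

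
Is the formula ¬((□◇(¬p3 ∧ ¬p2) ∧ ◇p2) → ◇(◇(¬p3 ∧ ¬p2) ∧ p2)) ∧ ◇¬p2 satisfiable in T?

1. ¬((□◇(¬p3 ∧ ¬p2) ∧ ◇p2) → ◇(◇(¬p3 ∧ ¬p2) ∧ p2)) ∧ ◇¬p2, w0
2. ¬((□◇(¬p3 ∧ ¬p2) ∧ ◇p2) → ◇(◇(¬p3 ∧ ¬p2) ∧ p2)), w0   [∧-rule on 1]
3. ◇¬p2, w0   [∧-rule on 1]
4. □◇(¬p3 ∧ ¬p2) ∧ ◇p2, w0   [¬→-rule on 2]
5. ¬◇(◇(¬p3 ∧ ¬p2) ∧ p2), w0   [¬→-rule on 2]
6. □◇(¬p3 ∧ ¬p2), w0   [∧-rule on 4]
7. ◇p2, w0   [∧-rule on 4]
8. ¬(◇(¬p3 ∧ ¬p2) ∧ p2), w0   [¬◇-rule on 5 via w0Rw0]
9. ◇(¬p3 ∧ ¬p2), w0   [□-rule on 6 via w0Rw0]
10. ¬p2, w0   [¬∧-rule on 8 (branches; this branch)]
11. ¬p2, w1   [◇-rule on 3: fresh world w1, w0Rw1]
12. ¬(◇(¬p3 ∧ ¬p2) ∧ p2), w1   [¬◇-rule on 5 via w0Rw1]
13. ◇(¬p3 ∧ ¬p2), w1   [□-rule on 6 via w0Rw1]
14. p2, w2   [◇-rule on 7: fresh world w2, w0Rw2]
15. ¬(◇(¬p3 ∧ ¬p2) ∧ p2), w2   [¬◇-rule on 5 via w0Rw2]
16. ◇(¬p3 ∧ ¬p2), w2   [□-rule on 6 via w0Rw2]
17. ¬◇(¬p3 ∧ ¬p2), w2   [¬∧-rule on 15 (branches; this branch)]
18. ¬(¬p3 ∧ ¬p2), w2   [¬◇-rule on 17 via w2Rw2]
19. ¬p3 ∧ ¬p2, w3   [◇-rule on 9: fresh world w3, w0Rw3]
20. ¬p3, w3   [∧-rule on 19]
21. ¬p2, w3   [∧-rule on 19]
22. ¬(◇(¬p3 ∧ ¬p2) ∧ p2), w3   [¬◇-rule on 5 via w0Rw3]
23. ◇(¬p3 ∧ ¬p2), w3   [□-rule on 6 via w0Rw3]
24. ¬p3 ∧ ¬p2, w4   [◇-rule on 13: fresh world w4, w1Rw4]
25. ¬p3, w4   [∧-rule on 24]
26. ¬p2, w4   [∧-rule on 24]
27. ¬p3 ∧ ¬p2, w5   [◇-rule on 16: fresh world w5, w2Rw5]
28. ¬p3, w5   [∧-rule on 27]
29. ¬p2, w5   [∧-rule on 27]
30. ¬(¬p3 ∧ ¬p2), w5   [¬◇-rule on 17 via w2Rw5]
31. p2, w5   [¬∧-rule on 30 (branches; this branch)]
Accessibility: w0Rw0, w0Rw1, w0Rw2, w0Rw3, w1Rw1, w1Rw4, w2Rw2, w2Rw5, w3Rw3, w4Rw4, w5Rw5
Branch closes: p2 and ¬p2 both at w5.
(One branch shown.) All branches close.

Unsatisfiable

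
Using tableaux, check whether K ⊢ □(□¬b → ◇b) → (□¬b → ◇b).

Tableau for the negation ¬(□(□¬b → ◇b) → (□¬b → ◇b)):
1. ¬(□(□¬b → ◇b) → (□¬b → ◇b)), u
2. □(□¬b → ◇b), u
3. ¬(□¬b → ◇b), u
4. □¬b, u
5. ¬◇b, u
The negation has an open branch (countermodel exists).

Invalid (countermodel exists)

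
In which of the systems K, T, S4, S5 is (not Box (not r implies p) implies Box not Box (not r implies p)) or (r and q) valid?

S4-tableau for the negation not ((not Box (not r implies p) implies Box not Box (not r implies p)) or (r and q)):
1. not ((not Box (not r implies p) implies Box not Box (not r implies p)) or (r and q)), u
2. not (not Box (not r implies p) implies Box not Box (not r implies p)), u
3. not (r and q), u
4. not Box (not r implies p), u
5. not Box not Box (not r implies p), u
6. not q, u
7. not (not r implies p), v
8. not r, v
9. not p, v
10. Box (not r implies p), w
11. not r implies p, w
12. p, w
Accessibility: uRu, uRv, uRw, vRv, wRw
Complete open branch: countermodel on an S4-frame, so not valid in S4, nor in K, T (the same frame is also a K-frame and a T-frame).
S5-tableau for the negation not ((not Box (not r implies p) implies Box not Box (not r implies p)) or (r and q)):
1. not ((not Box (not r implies p) implies Box not Box (not r implies p)) or (r and q)), u
2. not (not Box (not r implies p) implies Box not Box (not r implies p)), u
3. not (r and q), u
4. not Box (not r implies p), u
5. not Box not Box (not r implies p), u
6. not q, u
7. not (not r implies p), v
8. not r, v
9. not p, v
10. Box (not r implies p), w
11. not r implies p, u
12. not r implies p, v
13. not r implies p, w
14. p, u
15. p, v
Accessibility: uRu, uRv, uRw, vRu, vRv, vRw, wRu, wRv, wRw
Branch closes: p and not p both at v.
Every branch closes (one shown): valid in S5.

S5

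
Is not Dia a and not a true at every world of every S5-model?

Not valid

Tableau for the negation not (not Dia a and not a):
1. not (not Dia a and not a), 0
2. a, 0
Accessibility: 0R0
The negation has an open branch (countermodel exists).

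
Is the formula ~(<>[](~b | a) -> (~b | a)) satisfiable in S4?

1. ~(<>[](~b | a) -> (~b | a)), 0
2. <>[](~b | a), 0   [~->-rule on 1]
3. ~(~b | a), 0   [~->-rule on 1]
4. b, 0   [~|-rule on 3]
5. ~a, 0   [~|-rule on 3]
6. [](~b | a), 1   [<>-rule on 2: fresh world 1, 0R1]
7. ~b | a, 1   [[]-rule on 6 via 1R1]
8. a, 1   [|-rule on 7 (branches; this branch)]
Accessibility: 0R0, 0R1, 1R1

Satisfiable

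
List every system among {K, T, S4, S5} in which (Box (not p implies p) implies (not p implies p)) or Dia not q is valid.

T-tableau for the negation not ((Box (not p implies p) implies (not p implies p)) or Dia not q):
1. not ((Box (not p implies p) implies (not p implies p)) or Dia not q), w0
2. not (Box (not p implies p) implies (not p implies p)), w0   [neg-or-rule on 1]
3. not Dia not q, w0   [neg-or-rule on 1]
4. Box (not p implies p), w0   [neg-implies-rule on 2]
5. not (not p implies p), w0   [neg-implies-rule on 2]
6. not p, w0   [neg-implies-rule on 5]
7. q, w0   [neg-Dia-rule on 3 via w0Rw0]
8. not p implies p, w0   [Box-rule on 4 via w0Rw0]
9. p, w0   [implies-rule on 8 (branches; this branch)]
Accessibility: w0Rw0
Branch closes: p and not p both at w0.
Every branch closes (one shown): valid in T, hence also in S4, S5 (every theorem of T is a theorem of S4 and S5).
K-tableau for the negation not ((Box (not p implies p) implies (not p implies p)) or Dia not q):
1. not ((Box (not p implies p) implies (not p implies p)) or Dia not q), w0
2. not (Box (not p implies p) implies (not p implies p)), w0   [neg-or-rule on 1]
3. not Dia not q, w0   [neg-or-rule on 1]
4. Box (not p implies p), w0   [neg-implies-rule on 2]
5. not (not p implies p), w0   [neg-implies-rule on 2]
6. not p, w0   [neg-implies-rule on 5]
Complete open branch: countermodel on a K-frame, so not valid in K.

T, S4, S5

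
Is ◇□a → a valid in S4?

Not valid

Tableau for the negation ¬(◇□a → a):
1. ¬(◇□a → a), w0
2. ◇□a, w0   [¬→-rule on 1]
3. ¬a, w0   [¬→-rule on 1]
4. □a, w1   [◇-rule on 2: fresh world w1, w0Rw1]
5. a, w1   [□-rule on 4 via w1Rw1]
Accessibility: w0Rw0, w0Rw1, w1Rw1
The negation has an open branch (countermodel exists).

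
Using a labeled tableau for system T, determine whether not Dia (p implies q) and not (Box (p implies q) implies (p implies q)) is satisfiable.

1. not Dia (p implies q) and not (Box (p implies q) implies (p implies q)), u
2. not Dia (p implies q), u   [and-rule on 1]
3. not (Box (p implies q) implies (p implies q)), u   [and-rule on 1]
4. Box (p implies q), u   [neg-implies-rule on 3]
5. not (p implies q), u   [neg-implies-rule on 3]
6. p, u   [neg-implies-rule on 5]
7. not q, u   [neg-implies-rule on 5]
8. p implies q, u   [Box-rule on 4 via uRu]
9. q, u   [implies-rule on 8 (branches; this branch)]
Accessibility: uRu
Branch closes: q and not q both at u.
All branches of the tableau close; one closing branch shown above.

Unsatisfiable (every branch closes)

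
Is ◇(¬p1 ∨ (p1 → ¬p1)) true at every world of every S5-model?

Tableau for the negation ¬◇(¬p1 ∨ (p1 → ¬p1)):
1. ¬◇(¬p1 ∨ (p1 → ¬p1)), u
2. ¬(¬p1 ∨ (p1 → ¬p1)), u   [¬◇-rule on 1 via uRu]
3. p1, u   [¬∨-rule on 2]
4. ¬(p1 → ¬p1), u   [¬∨-rule on 2]
Accessibility: uRu
The negation has an open branch (countermodel exists).

No, not valid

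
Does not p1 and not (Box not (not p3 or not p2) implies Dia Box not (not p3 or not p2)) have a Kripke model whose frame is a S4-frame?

1. not p1 and not (Box not (not p3 or not p2) implies Dia Box not (not p3 or not p2)), u
2. not p1, u   [and-rule on 1]
3. not (Box not (not p3 or not p2) implies Dia Box not (not p3 or not p2)), u   [and-rule on 1]
4. Box not (not p3 or not p2), u   [neg-implies-rule on 3]
5. not Dia Box not (not p3 or not p2), u   [neg-implies-rule on 3]
6. not (not p3 or not p2), u   [Box-rule on 4 via uRu]
7. p3, u   [neg-or-rule on 6]
8. p2, u   [neg-or-rule on 6]
9. not Box not (not p3 or not p2), u   [neg-Dia-rule on 5 via uRu]
10. not p3 or not p2, v   [neg-Box-rule on 9: fresh world v, uRv]
11. not (not p3 or not p2), v   [Box-rule on 4 via uRv]
12. p3, v   [neg-or-rule on 11]
13. p2, v   [neg-or-rule on 11]
14. not Box not (not p3 or not p2), v   [neg-Dia-rule on 5 via uRv]
15. not p2, v   [or-rule on 10 (branches; this branch)]
Accessibility: uRu, uRv, vRv
Branch closes: p2 and not p2 both at v.
All branches of the tableau close; one closing branch shown above.

Unsatisfiable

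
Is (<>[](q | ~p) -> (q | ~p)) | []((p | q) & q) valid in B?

Valid

Tableau for the negation ~((<>[](q | ~p) -> (q | ~p)) | []((p | q) & q)):
1. ~((<>[](q | ~p) -> (q | ~p)) | []((p | q) & q)), 0
2. ~(<>[](q | ~p) -> (q | ~p)), 0
3. ~[]((p | q) & q), 0
4. <>[](q | ~p), 0
5. ~(q | ~p), 0
6. ~q, 0
7. p, 0
8. ~((p | q) & q), 1
9. ~(p | q), 1
10. ~p, 1
11. ~q, 1
12. [](q | ~p), 2
13. q | ~p, 0
14. q | ~p, 2
15. ~p, 0
Accessibility: 0R0, 0R1, 0R2, 1R0, 1R1, 2R0, 2R2
Branch closes: p and ~p both at 0.
All branches of the negation close; one closing branch shown above.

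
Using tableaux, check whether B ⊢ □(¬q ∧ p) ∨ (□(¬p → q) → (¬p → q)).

Valid

Tableau for the negation ¬(□(¬q ∧ p) ∨ (□(¬p → q) → (¬p → q))):
1. ¬(□(¬q ∧ p) ∨ (□(¬p → q) → (¬p → q))), u
2. ¬□(¬q ∧ p), u
3. ¬(□(¬p → q) → (¬p → q)), u
4. □(¬p → q), u
5. ¬(¬p → q), u
6. ¬p, u
7. ¬q, u
8. ¬p → q, u
9. q, u
Accessibility: uRu
Branch closes: q and ¬q both at u.
Every branch of the negation's tableau closes; the branch above is one of them.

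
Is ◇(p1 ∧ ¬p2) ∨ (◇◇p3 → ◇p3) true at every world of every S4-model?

Valid

Tableau for the negation ¬(◇(p1 ∧ ¬p2) ∨ (◇◇p3 → ◇p3)):
1. ¬(◇(p1 ∧ ¬p2) ∨ (◇◇p3 → ◇p3)), w0
2. ¬◇(p1 ∧ ¬p2), w0
3. ¬(◇◇p3 → ◇p3), w0
4. ◇◇p3, w0
5. ¬◇p3, w0
6. ¬(p1 ∧ ¬p2), w0
7. ¬p3, w0
8. p2, w0
9. ◇p3, w1
10. ¬(p1 ∧ ¬p2), w1
11. ¬p3, w1
12. p2, w1
13. p3, w2
14. ¬(p1 ∧ ¬p2), w2
15. ¬p3, w2
Accessibility: w0Rw0, w0Rw1, w0Rw2, w1Rw1, w1Rw2, w2Rw2
Branch closes: p3 and ¬p3 both at w2.
Every branch of the negation's tableau closes; the branch above is one of them.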